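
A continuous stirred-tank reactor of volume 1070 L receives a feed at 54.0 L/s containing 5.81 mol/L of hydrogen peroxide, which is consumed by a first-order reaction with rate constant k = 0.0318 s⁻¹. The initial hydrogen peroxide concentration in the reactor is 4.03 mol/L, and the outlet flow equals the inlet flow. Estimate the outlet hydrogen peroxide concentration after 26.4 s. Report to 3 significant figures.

3.62 mol/L

V dC/dt = Q(C_in − C) − k V C.
dC/dt = (Q/V) C_in − (Q/V + k) C; effective rate a = Q/V + k = 0.050467 + 0.0318 = 0.082267 s⁻¹.
C_ss = Q C_in/(Q + kV) = 3.5642 mol/L; C(t) = C_ss + (C₀ − C_ss) e^(−a t).
C(26.4) = 3.5642 + (0.46583)·e^(−0.082267·26.4) = 3.5642 + (0.46583)·0.11397 = 3.6173 mol/L.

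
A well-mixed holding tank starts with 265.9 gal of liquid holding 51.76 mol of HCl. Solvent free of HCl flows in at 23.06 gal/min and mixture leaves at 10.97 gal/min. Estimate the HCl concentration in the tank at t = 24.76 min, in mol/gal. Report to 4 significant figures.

Let m(t) be the amount of HCl. Volume: V(t) = V₀ + (Q_in − Q_out) t = 265.9 + 12.0900 t; V(24.76) = 565.248 gal.
Solute balance: dm/dt = 0 − Q_out C = −Q_out m/V(t).
dm/m = −Q_out dt/(V₀ + 12.0900 t); integrating gives ln(m/m₀) = −(Q_out/(Q_in−Q_out)) ln(V/V₀).
m = m₀ (V₀/V)^(Q_out/(Q_in−Q_out)) = 51.76 × (265.9/565.248)^(0.907361) = 26.1104 mol.
C = m/V = 26.1104/565.248 = 0.0461929 mol/gal.

0.04619 mol/gal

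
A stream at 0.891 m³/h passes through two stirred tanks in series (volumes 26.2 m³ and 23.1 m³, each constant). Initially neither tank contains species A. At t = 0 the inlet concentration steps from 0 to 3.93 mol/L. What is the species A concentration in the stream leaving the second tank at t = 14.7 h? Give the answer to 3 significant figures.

Species balance on tank i: dCᵢ/dt = (Cᵢ₋₁ − Cᵢ)/τᵢ with τᵢ = Vᵢ/Q.
τ₁ = 26.2/0.891 = 29.405 h; τ₂ = 23.1/0.891 = 25.926 h.
Solving the cascade with C₁(0)=C₂(0)=0 gives C₂(t) = C_in[1 − (τ₁ e^(−t/τ₁) − τ₂ e^(−t/τ₂))/(τ₁ − τ₂)].
At t = 14.7: e^(−t/τ₁) = 0.60658, e^(−t/τ₂) = 0.56722.
C₂ = 3.93·[1 − (29.405·0.60658 − 25.926·0.56722)/(3.4792)] = 3.93·0.10013 = 0.39349 mol/L.

0.393 mol/L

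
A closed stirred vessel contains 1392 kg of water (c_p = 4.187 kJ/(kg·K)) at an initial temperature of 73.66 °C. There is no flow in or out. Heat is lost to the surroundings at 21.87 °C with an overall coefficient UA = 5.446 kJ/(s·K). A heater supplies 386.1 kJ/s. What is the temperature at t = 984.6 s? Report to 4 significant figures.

85.15 °C

M c_p dT/dt = −UA(T − T_amb) + Q̇.
dT/dt = (T_ss − T)/τ with T_ss = T_amb + Q̇/UA = 21.87 + 386.1/5.446 = 92.7661 °C, τ = M c_p/UA = 1392·4.187/5.446 = 1070.20 s.
This is linear first-order; T(t) = T_ss + (T₀ − T_ss) e^(−t/τ).
T(984.6) = 92.7661 + (-19.1061)·0.398513 = 85.1521 °C.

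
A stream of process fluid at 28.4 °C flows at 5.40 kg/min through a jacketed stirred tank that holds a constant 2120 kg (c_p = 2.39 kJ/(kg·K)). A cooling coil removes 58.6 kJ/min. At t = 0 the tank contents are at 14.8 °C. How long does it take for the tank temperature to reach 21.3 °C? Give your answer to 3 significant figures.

496 min

First-law balance (no shaft work): M c_p dT/dt = ṁ c_p (T_in − T) − 58.6.
τ = M/ṁ = 392.59 min; T_ss = T_in − Q̇/(ṁ c_p) = 23.859 °C.
T(t) = T_ss + (T₀ − T_ss) e^(−t/τ). Set T = 21.3:
e^(−t/τ) = (21.3 − 23.859)/(14.8 − 23.859) = 0.28252
t = −392.59 · ln(0.28252) = 496.24 min.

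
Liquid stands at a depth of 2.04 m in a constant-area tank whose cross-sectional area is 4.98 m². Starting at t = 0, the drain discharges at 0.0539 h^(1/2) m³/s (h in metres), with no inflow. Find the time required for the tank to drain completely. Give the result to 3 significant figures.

264 s

With no inflow, A dh/dt = −0.0539 √h.
Separate and integrate: 2(√h − √h₀) = −(0.0539/A) t.
Tank is empty when √h = 0: t_empty = 2A√h₀/0.0539.
t_empty = 2·4.98·√2.04/0.0539 = 9.9600·1.4283/0.0539 = 263.93 s.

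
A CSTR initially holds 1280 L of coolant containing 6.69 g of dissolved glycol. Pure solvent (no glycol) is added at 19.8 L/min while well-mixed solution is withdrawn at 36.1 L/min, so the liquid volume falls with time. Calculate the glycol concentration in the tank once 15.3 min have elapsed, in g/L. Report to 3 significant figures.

0.00402 g/L

Total volume: dV/dt = Q_in − Q_out = -16.300 L/min, so V(t) = 1280 − 16.300 t and V(15.3) = 1030.6 L.
Solute balance: dm/dt = 0 − Q_out C = −Q_out m/V(t).
Separate: dm/m = −Q_out dt/V(t) ⇒ ln(m/m₀) = −(Q_out/(Q_in−Q_out)) ln(V/V₀).
m = m₀ (V₀/V)^(Q_out/(Q_in−Q_out)) = 6.69 × (1280/1030.6)^(-2.2147) = 4.1399 g.
C = m/V = 4.1399/1030.6 = 0.0040169 g/L.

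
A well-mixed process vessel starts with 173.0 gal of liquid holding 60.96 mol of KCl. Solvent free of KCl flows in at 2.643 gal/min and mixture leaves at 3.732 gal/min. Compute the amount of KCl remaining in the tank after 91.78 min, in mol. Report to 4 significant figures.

Total volume: dV/dt = Q_in − Q_out = -1.08900 gal/min, so V(t) = 173.0 − 1.08900 t and V(91.78) = 73.0516 gal.
Species balance (pure solvent in): dm/dt = −Q_out · m/V(t).
dm/m = −Q_out dt/(V₀ − 1.08900 t); integrating gives ln(m/m₀) = −(Q_out/(Q_in−Q_out)) ln(V/V₀).
m = m₀ (V₀/V)^(Q_out/(Q_in−Q_out)) = 60.96 × (173.0/73.0516)^(-3.42700) = 3.17629 mol.

3.176 mol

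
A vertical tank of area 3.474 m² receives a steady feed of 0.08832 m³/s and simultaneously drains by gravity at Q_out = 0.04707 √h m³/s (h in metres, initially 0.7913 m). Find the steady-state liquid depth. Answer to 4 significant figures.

3.521 m

A dh/dt = Q_in − 0.04707 √h. Steady state requires inflow = outflow:
Q_in = 0.04707 √h_ss ⇒ √h_ss = 0.08832/0.04707 = 1.87635.
h_ss = 1.87635² = 3.52071 m. (Since h₀ = 0.7913 m < h_ss, the level will rise toward this value.)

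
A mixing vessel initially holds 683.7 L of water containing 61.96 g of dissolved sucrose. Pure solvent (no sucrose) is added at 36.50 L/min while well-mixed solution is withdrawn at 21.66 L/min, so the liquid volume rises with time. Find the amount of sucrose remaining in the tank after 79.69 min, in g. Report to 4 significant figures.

14.31 g

Let m(t) be the amount of sucrose. Volume: V(t) = V₀ + (Q_in − Q_out) t = 683.7 + 14.8400 t; V(79.69) = 1866.30 L.
Solute balance: dm/dt = 0 − Q_out C = −Q_out m/V(t).
dm/m = −Q_out dt/(V₀ + 14.8400 t); integrating gives ln(m/m₀) = −(Q_out/(Q_in−Q_out)) ln(V/V₀).
m = m₀ (V₀/V)^(Q_out/(Q_in−Q_out)) = 61.96 × (683.7/1866.30)^(1.45957) = 14.3077 g.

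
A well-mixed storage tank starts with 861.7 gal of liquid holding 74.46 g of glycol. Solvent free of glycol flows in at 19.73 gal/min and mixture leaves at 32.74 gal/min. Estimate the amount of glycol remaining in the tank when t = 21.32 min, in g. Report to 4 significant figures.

28.01 g

Total volume: dV/dt = Q_in − Q_out = -13.0100 gal/min, so V(t) = 861.7 − 13.0100 t and V(21.32) = 584.327 gal.
Species balance (pure solvent in): dm/dt = −Q_out · m/V(t).
dm/m = −Q_out dt/(V₀ − 13.0100 t); integrating gives ln(m/m₀) = −(Q_out/(Q_in−Q_out)) ln(V/V₀).
m = m₀ (V₀/V)^(Q_out/(Q_in−Q_out)) = 74.46 × (861.7/584.327)^(-2.51653) = 28.0146 g.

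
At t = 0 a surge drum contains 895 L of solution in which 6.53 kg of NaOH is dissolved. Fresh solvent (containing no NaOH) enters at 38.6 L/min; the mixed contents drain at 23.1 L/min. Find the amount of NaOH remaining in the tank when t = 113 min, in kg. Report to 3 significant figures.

1.30 kg

Let m(t) be the amount of NaOH. Volume: V(t) = V₀ + (Q_in − Q_out) t = 895 + 15.500 t; V(113) = 2646.5 L.
No NaOH enters, so dm/dt = −Q_out · (m/V).
Separate: dm/m = −Q_out dt/V(t) ⇒ ln(m/m₀) = −(Q_out/(Q_in−Q_out)) ln(V/V₀).
m = m₀ (V₀/V)^(Q_out/(Q_in−Q_out)) = 6.53 × (895/2646.5)^(1.4903) = 1.2978 kg.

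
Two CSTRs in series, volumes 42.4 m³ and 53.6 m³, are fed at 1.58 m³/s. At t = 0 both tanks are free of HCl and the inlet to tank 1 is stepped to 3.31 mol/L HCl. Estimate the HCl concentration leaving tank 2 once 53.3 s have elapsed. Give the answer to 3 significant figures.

1.74 mol/L

Species balance on tank i: dCᵢ/dt = (Cᵢ₋₁ − Cᵢ)/τᵢ with τᵢ = Vᵢ/Q.
τ₁ = 42.4/1.58 = 26.835 s; τ₂ = 53.6/1.58 = 33.924 s.
Tank 1: C₁ = C_in(1 − e^(−t/τ₁)). Tank 2 (τ₁ ≠ τ₂): C₂ = C_in[1 − (τ₁ e^(−t/τ₁) − τ₂ e^(−t/τ₂))/(τ₁ − τ₂)].
At t = 53.3: e^(−t/τ₁) = 0.13722, e^(−t/τ₂) = 0.20780.
C₂ = 3.31·[1 − (26.835·0.13722 − 33.924·0.20780)/(-7.0886)] = 3.31·0.52498 = 1.7377 mol/L.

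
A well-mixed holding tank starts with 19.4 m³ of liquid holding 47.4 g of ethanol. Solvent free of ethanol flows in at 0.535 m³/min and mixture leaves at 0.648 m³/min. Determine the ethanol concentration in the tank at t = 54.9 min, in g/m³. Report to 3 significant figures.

Total volume: dV/dt = Q_in − Q_out = -0.11300 m³/min, so V(t) = 19.4 − 0.11300 t and V(54.9) = 13.196 m³.
Species balance (pure solvent in): dm/dt = −Q_out · m/V(t).
Separate: dm/m = −Q_out dt/V(t) ⇒ ln(m/m₀) = −(Q_out/(Q_in−Q_out)) ln(V/V₀).
m = m₀ (V₀/V)^(Q_out/(Q_in−Q_out)) = 47.4 × (19.4/13.196)^(-5.7345) = 5.2013 g.
C = m/V = 5.2013/13.196 = 0.39415 g/m³.

0.394 g/m³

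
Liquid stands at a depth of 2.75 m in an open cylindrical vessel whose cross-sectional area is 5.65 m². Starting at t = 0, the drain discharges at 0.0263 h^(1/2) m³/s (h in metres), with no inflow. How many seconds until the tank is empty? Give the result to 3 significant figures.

713 s

With no inflow, A dh/dt = −0.0263 √h.
This is separable: 2 d(√h)/dt = −0.0263/A, so √h = √h₀ − (0.0263/(2A)) t.
Tank is empty when √h = 0: t_empty = 2A√h₀/0.0263.
t_empty = 2·5.65·√2.75/0.0263 = 11.300·1.6583/0.0263 = 712.51 s.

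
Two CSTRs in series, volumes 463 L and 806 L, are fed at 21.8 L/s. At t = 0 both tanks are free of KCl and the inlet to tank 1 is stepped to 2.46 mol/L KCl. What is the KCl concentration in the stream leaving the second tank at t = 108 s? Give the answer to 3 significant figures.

2.17 mol/L

Time constants: τᵢ = Vᵢ/Q for each well-mixed tank.
τ₁ = 463/21.8 = 21.239 s; τ₂ = 806/21.8 = 36.972 s.
Tank 1: C₁ = C_in(1 − e^(−t/τ₁)). Tank 2 (τ₁ ≠ τ₂): C₂ = C_in[1 − (τ₁ e^(−t/τ₁) − τ₂ e^(−t/τ₂))/(τ₁ − τ₂)].
At t = 108: e^(−t/τ₁) = 0.0061883, e^(−t/τ₂) = 0.053875.
C₂ = 2.46·[1 − (21.239·0.0061883 − 36.972·0.053875)/(-15.734)] = 2.46·0.88176 = 2.1691 mol/L.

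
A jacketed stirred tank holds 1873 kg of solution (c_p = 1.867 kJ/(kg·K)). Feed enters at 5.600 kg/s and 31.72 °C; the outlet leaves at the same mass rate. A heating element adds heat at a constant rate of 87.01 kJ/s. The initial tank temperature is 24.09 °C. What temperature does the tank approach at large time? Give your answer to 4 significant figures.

40.04 °C

M c_p dT/dt = ṁ c_p (T_in − T) + Q̇.
At steady state dT/dt = 0 ⇒ T_ss = T_in + Q̇/(ṁ c_p) = 31.72 + 87.01/(5.600·1.867) = 40.0422 °C.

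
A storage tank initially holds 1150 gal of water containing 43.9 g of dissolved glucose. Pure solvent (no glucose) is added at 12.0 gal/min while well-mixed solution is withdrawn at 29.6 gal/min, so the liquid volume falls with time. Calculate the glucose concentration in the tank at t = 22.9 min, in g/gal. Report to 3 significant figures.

0.0284 g/gal

Total volume: dV/dt = Q_in − Q_out = -17.600 gal/min, so V(t) = 1150 − 17.600 t and V(22.9) = 746.96 gal.
Solute balance: dm/dt = 0 − Q_out C = −Q_out m/V(t).
dm/m = −Q_out dt/(V₀ − 17.600 t); integrating gives ln(m/m₀) = −(Q_out/(Q_in−Q_out)) ln(V/V₀).
m = m₀ (V₀/V)^(Q_out/(Q_in−Q_out)) = 43.9 × (1150/746.96)^(-1.6818) = 21.247 g.
C = m/V = 21.247/746.96 = 0.028444 g/gal.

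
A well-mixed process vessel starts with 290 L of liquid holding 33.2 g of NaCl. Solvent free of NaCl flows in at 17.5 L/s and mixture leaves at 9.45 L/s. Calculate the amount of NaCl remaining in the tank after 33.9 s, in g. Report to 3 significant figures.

15.2 g

Let m(t) be the amount of NaCl. Volume: V(t) = V₀ + (Q_in − Q_out) t = 290 + 8.0500 t; V(33.9) = 562.89 L.
Species balance (pure solvent in): dm/dt = −Q_out · m/V(t).
Separate: dm/m = −Q_out dt/V(t) ⇒ ln(m/m₀) = −(Q_out/(Q_in−Q_out)) ln(V/V₀).
m = m₀ (V₀/V)^(Q_out/(Q_in−Q_out)) = 33.2 × (290/562.89)^(1.1739) = 15.241 g.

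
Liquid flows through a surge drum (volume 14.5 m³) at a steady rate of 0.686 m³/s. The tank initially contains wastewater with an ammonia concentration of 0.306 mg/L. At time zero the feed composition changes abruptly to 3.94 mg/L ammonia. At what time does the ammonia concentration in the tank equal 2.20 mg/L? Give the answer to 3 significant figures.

Species balance: V dC/dt = Q(C_in − C) ⇒ τ = V/Q = 21.137 s.
C(t) = C_in + (C₀ − C_in) e^(−t/τ). Set C = 2.20 and solve for t:
e^(−t/τ) = (C − C_in)/(C₀ − C_in) = (2.20 − 3.94)/(0.306 − 3.94) = 0.47881
t = −τ ln(…) = 21.137 × 0.73645 = 15.566 s.

15.6 s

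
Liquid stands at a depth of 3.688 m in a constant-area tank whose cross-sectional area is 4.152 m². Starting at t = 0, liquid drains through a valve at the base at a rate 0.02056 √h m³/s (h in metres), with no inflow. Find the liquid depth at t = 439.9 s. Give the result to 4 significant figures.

A dh/dt = −Q_out = −0.02056 √h.
Separate and integrate: 2(√h − √h₀) = −(0.02056/A) t.
√h = √3.688 − 0.02056·439.9/(2·4.152) = 1.92042 − 1.08916 = 0.831262.
h = 0.831262² = 0.690996 m.

0.6910 m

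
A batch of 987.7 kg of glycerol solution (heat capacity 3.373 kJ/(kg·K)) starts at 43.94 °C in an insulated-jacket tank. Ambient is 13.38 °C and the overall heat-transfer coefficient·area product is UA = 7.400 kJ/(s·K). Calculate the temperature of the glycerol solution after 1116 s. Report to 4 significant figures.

15.94 °C

Energy balance: M c_p dT/dt = −UA(T − T_amb).
dT/dt = (T_ss − T)/τ with T_ss = T_amb = 13.3800 °C, τ = M c_p/UA = 987.7·3.373/7.400 = 450.204 s.
This is linear first-order; T(t) = T_ss + (T₀ − T_ss) e^(−t/τ).
T(1116) = 13.3800 + (30.5600)·0.0838375 = 15.9421 °C.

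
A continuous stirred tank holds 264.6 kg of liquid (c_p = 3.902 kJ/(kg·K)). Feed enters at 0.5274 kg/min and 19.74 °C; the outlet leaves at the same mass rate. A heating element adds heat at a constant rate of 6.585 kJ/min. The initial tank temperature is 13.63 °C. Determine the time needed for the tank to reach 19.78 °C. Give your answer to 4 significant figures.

M c_p dT/dt = ṁ c_p (T_in − T) + Q̇.
τ = M/ṁ = 501.706 min; T_ss = T_in + Q̇/(ṁ c_p) = 22.9398 °C.
T(t) = T_ss + (T₀ − T_ss) e^(−t/τ). Set T = 19.78:
e^(−t/τ) = (19.78 − 22.9398)/(13.63 − 22.9398) = 0.339409
t = −501.706 · ln(0.339409) = 542.119 min.

542.1 min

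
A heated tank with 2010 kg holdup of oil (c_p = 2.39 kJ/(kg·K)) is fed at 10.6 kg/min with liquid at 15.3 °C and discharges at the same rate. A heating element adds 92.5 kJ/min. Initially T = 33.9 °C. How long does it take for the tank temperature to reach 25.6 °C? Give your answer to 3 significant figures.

M c_p dT/dt = ṁ c_p (T_in − T) + Q̇.
τ = M/ṁ = 189.62 min; T_ss = T_in + Q̇/(ṁ c_p) = 18.951 °C.
T(t) = T_ss + (T₀ − T_ss) e^(−t/τ). Set T = 25.6:
e^(−t/τ) = (25.6 − 18.951)/(33.9 − 18.951) = 0.44477
t = −189.62 · ln(0.44477) = 153.63 min.

154 min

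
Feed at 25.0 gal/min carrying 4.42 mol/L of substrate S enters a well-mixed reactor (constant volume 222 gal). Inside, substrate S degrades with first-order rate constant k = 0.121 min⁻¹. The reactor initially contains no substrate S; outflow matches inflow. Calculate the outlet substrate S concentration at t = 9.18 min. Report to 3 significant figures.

1.88 mol/L

Accumulation = in − out − consumed: V dC/dt = Q C_in − Q C − k V C.
This is linear with rate a = Q/V + k = 0.23361 min⁻¹.
C_ss = Q C_in/(Q + kV) = 2.1307 mol/L; C(t) = C_ss + (C₀ − C_ss) e^(−a t).
C(9.18) = 2.1307 + (-2.1307)·e^(−0.23361·9.18) = 2.1307 + (-2.1307)·0.11712 = 1.8811 mol/L.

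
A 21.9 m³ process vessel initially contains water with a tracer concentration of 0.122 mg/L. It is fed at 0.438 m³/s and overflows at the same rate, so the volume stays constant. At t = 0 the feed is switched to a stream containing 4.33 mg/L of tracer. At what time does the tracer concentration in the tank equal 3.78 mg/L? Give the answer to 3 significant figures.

Species balance: V dC/dt = Q(C_in − C) ⇒ τ = V/Q = 50.000 s.
C(t) = C_in + (C₀ − C_in) e^(−t/τ). Set C = 3.78 and solve for t:
e^(−t/τ) = (C − C_in)/(C₀ − C_in) = (3.78 − 4.33)/(0.122 − 4.33) = 0.13070
t = −τ ln(…) = 50.000 × 2.0348 = 101.74 s.

102 s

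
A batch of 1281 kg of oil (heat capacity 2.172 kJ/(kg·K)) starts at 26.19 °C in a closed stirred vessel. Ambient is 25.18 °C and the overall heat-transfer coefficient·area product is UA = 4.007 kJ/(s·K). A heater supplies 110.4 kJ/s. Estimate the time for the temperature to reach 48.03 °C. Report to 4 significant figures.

Lumped-capacitance energy balance: M c_p dT/dt = UA(T_amb − T) + Q̇.
τ = M c_p/UA = 694.368 s; T_ss = T_amb + Q̇/UA = 25.18 + 110.4/4.007 = 52.7318 °C.
T(t) = T_ss + (T₀ − T_ss)e^(−t/τ); set T = 48.03:
t = −τ ln[(T − T_ss)/(T₀ − T_ss)] = −694.368 · ln(0.177147) = 1201.80 s.

1202 s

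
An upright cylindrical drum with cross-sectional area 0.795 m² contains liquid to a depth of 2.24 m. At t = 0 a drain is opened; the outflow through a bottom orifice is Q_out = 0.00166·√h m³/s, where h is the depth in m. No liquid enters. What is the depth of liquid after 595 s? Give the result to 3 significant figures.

Accumulation of liquid (constant cross-section A): A dh/dt = −0.00166 √h.
Separate and integrate: 2(√h − √h₀) = −(0.00166/A) t.
√h = √2.24 − 0.00166·595/(2·0.795) = 1.4967 − 0.62119 = 0.87547.
h = 0.87547² = 0.76644 m.

0.766 m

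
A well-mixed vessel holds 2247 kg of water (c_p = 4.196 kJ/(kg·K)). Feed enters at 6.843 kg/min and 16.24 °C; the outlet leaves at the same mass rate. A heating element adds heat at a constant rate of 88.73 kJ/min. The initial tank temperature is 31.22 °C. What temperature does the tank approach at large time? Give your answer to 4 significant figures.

Energy balance: M c_p dT/dt = ṁ c_p (T_in − T) + 88.73.
At steady state dT/dt = 0 ⇒ T_ss = T_in + Q̇/(ṁ c_p) = 16.24 + 88.73/(6.843·4.196) = 19.3302 °C.

19.33 °C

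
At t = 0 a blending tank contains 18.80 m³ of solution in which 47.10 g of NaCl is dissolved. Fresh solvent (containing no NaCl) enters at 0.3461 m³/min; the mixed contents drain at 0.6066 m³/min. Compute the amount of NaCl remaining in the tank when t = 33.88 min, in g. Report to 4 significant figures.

Let m(t) be the amount of NaCl. Volume: V(t) = V₀ + (Q_in − Q_out) t = 18.80 − 0.260500 t; V(33.88) = 9.97426 m³.
No NaCl enters, so dm/dt = −Q_out · (m/V).
dm/m = −Q_out dt/(V₀ − 0.260500 t); integrating gives ln(m/m₀) = −(Q_out/(Q_in−Q_out)) ln(V/V₀).
m = m₀ (V₀/V)^(Q_out/(Q_in−Q_out)) = 47.10 × (18.80/9.97426)^(-2.32860) = 10.7649 g.

10.76 g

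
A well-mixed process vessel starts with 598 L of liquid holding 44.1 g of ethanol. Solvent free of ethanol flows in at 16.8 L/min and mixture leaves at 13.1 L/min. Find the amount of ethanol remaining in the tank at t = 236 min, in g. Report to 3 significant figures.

1.82 g

Total volume: dV/dt = Q_in − Q_out = 3.7000 L/min, so V(t) = 598 + 3.7000 t and V(236) = 1471.2 L.
Species balance (pure solvent in): dm/dt = −Q_out · m/V(t).
dm/m = −Q_out dt/(V₀ + 3.7000 t); integrating gives ln(m/m₀) = −(Q_out/(Q_in−Q_out)) ln(V/V₀).
m = m₀ (V₀/V)^(Q_out/(Q_in−Q_out)) = 44.1 × (598/1471.2)^(3.5405) = 1.8205 g.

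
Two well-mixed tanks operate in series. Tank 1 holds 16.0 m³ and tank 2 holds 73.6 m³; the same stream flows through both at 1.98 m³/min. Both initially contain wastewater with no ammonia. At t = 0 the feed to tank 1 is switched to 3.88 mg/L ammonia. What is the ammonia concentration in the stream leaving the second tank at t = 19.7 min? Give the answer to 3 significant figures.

1.06 mg/L

Time constants: τᵢ = Vᵢ/Q for each well-mixed tank.
τ₁ = 16.0/1.98 = 8.0808 min; τ₂ = 73.6/1.98 = 37.172 min.
Tank 1: C₁ = C_in(1 − e^(−t/τ₁)). Tank 2 (τ₁ ≠ τ₂): C₂ = C_in[1 − (τ₁ e^(−t/τ₁) − τ₂ e^(−t/τ₂))/(τ₁ − τ₂)].
At t = 19.7: e^(−t/τ₁) = 0.087346, e^(−t/τ₂) = 0.58862.
C₂ = 3.88·[1 − (8.0808·0.087346 − 37.172·0.58862)/(-29.091)] = 3.88·0.27214 = 1.0559 mg/L.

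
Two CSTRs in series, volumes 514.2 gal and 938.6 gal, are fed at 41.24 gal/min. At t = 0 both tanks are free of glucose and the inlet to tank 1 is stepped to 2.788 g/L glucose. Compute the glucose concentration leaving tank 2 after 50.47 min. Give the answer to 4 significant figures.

2.176 g/L

Species balance on tank i: dCᵢ/dt = (Cᵢ₋₁ − Cᵢ)/τᵢ with τᵢ = Vᵢ/Q.
τ₁ = 514.2/41.24 = 12.4685 min; τ₂ = 938.6/41.24 = 22.7595 min.
Tank 1: C₁ = C_in(1 − e^(−t/τ₁)). Tank 2 (τ₁ ≠ τ₂): C₂ = C_in[1 − (τ₁ e^(−t/τ₁) − τ₂ e^(−t/τ₂))/(τ₁ − τ₂)].
At t = 50.47: e^(−t/τ₁) = 0.0174606, e^(−t/τ₂) = 0.108877.
C₂ = 2.788·[1 − (12.4685·0.0174606 − 22.7595·0.108877)/(-10.2910)] = 2.788·0.780364 = 2.17566 g/L.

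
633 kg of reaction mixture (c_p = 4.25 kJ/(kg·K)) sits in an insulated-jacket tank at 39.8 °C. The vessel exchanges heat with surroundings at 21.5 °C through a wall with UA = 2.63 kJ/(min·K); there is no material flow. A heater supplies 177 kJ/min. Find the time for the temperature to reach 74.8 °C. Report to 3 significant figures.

M c_p dT/dt = −UA(T − T_amb) + Q̇.
τ = M c_p/UA = 1022.9 min; T_ss = T_amb + Q̇/UA = 21.5 + 177/2.63 = 88.800 °C.
T(t) = T_ss + (T₀ − T_ss)e^(−t/τ); set T = 74.8:
t = −τ ln[(T − T_ss)/(T₀ − T_ss)] = −1022.9 · ln(0.28572) = 1281.4 min.

1280 min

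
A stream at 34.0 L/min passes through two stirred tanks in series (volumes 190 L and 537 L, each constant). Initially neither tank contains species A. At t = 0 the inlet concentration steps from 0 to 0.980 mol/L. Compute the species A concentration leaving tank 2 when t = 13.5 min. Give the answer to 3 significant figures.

Each tank obeys Vᵢ dCᵢ/dt = Q(Cᵢ₋₁ − Cᵢ), so τᵢ = Vᵢ/Q.
τ₁ = 190/34.0 = 5.5882 min; τ₂ = 537/34.0 = 15.794 min.
Tank 1: C₁ = C_in(1 − e^(−t/τ₁)). Tank 2 (τ₁ ≠ τ₂): C₂ = C_in[1 − (τ₁ e^(−t/τ₁) − τ₂ e^(−t/τ₂))/(τ₁ − τ₂)].
At t = 13.5: e^(−t/τ₁) = 0.089297, e^(−t/τ₂) = 0.42539.
C₂ = 0.980·[1 − (5.5882·0.089297 − 15.794·0.42539)/(-10.206)] = 0.980·0.39058 = 0.38277 mol/L.

0.383 mol/L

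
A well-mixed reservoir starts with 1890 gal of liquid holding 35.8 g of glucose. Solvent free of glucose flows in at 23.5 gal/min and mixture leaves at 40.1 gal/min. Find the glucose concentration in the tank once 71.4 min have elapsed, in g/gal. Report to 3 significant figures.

0.00469 g/gal

Let m(t) be the amount of glucose. Volume: V(t) = V₀ + (Q_in − Q_out) t = 1890 − 16.600 t; V(71.4) = 704.76 gal.
Solute balance: dm/dt = 0 − Q_out C = −Q_out m/V(t).
dm/m = −Q_out dt/(V₀ − 16.600 t); integrating gives ln(m/m₀) = −(Q_out/(Q_in−Q_out)) ln(V/V₀).
m = m₀ (V₀/V)^(Q_out/(Q_in−Q_out)) = 35.8 × (1890/704.76)^(-2.4157) = 3.3034 g.
C = m/V = 3.3034/704.76 = 0.0046873 g/gal.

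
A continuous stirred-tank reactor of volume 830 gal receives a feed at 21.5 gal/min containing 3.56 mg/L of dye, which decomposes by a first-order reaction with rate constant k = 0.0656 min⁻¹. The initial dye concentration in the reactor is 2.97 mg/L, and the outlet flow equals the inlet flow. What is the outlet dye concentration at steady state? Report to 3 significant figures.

Species balance: V dC/dt = Q C_in − Q C − k V C.
Steady state (dC/dt = 0): C_ss = Q C_in/(Q + kV) = C_in/(1 + kV/Q).
C_ss = 21.5·3.56/(21.5 + 0.0656·830) = 76.540/75.948 = 1.0078 mg/L.

1.01 mg/L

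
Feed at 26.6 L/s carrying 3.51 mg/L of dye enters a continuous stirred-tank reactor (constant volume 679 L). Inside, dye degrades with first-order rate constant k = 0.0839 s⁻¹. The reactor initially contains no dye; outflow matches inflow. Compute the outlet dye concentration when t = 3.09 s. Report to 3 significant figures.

0.353 mg/L

V dC/dt = Q(C_in − C) − k V C.
dC/dt = (Q/V) C_in − (Q/V + k) C; effective rate a = Q/V + k = 0.039175 + 0.0839 = 0.12308 s⁻¹.
C_ss = Q C_in/(Q + kV) = 1.1172 mg/L; C(t) = C_ss + (C₀ − C_ss) e^(−a t).
C(3.09) = 1.1172 + (-1.1172)·e^(−0.12308·3.09) = 1.1172 + (-1.1172)·0.68365 = 0.35344 mg/L.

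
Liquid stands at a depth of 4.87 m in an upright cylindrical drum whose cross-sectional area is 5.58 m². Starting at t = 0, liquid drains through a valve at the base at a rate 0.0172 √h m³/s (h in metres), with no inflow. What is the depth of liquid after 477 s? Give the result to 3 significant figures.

With no inflow, A dh/dt = −0.0172 √h.
This is separable: 2 d(√h)/dt = −0.0172/A, so √h = √h₀ − (0.0172/(2A)) t.
√h = √4.87 − 0.0172·477/(2·5.58) = 2.2068 − 0.73516 = 1.4716.
h = 1.4716² = 2.1657 m.

2.17 m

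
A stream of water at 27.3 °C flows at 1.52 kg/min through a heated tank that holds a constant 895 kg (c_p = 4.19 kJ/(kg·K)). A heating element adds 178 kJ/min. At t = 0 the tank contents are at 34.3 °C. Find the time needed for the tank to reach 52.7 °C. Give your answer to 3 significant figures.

M c_p dT/dt = ṁ c_p (T_in − T) + Q̇.
τ = M/ṁ = 588.82 min; T_ss = T_in + Q̇/(ṁ c_p) = 55.249 °C.
T(t) = T_ss + (T₀ − T_ss) e^(−t/τ). Set T = 52.7:
e^(−t/τ) = (52.7 − 55.249)/(34.3 − 55.249) = 0.12167
t = −588.82 · ln(0.12167) = 1240.3 min.

1240 min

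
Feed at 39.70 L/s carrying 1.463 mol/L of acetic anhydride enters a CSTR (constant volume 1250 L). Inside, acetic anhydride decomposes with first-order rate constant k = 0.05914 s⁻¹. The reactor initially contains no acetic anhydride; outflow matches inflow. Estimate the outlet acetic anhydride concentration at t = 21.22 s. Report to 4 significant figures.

0.4369 mol/L

Species balance: V dC/dt = Q C_in − Q C − k V C.
dC/dt = (Q/V) C_in − (Q/V + k) C; effective rate a = Q/V + k = 0.0317600 + 0.05914 = 0.0909000 s⁻¹.
C_ss = Q C_in/(Q + kV) = 0.511165 mol/L; C(t) = C_ss + (C₀ − C_ss) e^(−a t).
C(21.22) = 0.511165 + (-0.511165)·e^(−0.0909000·21.22) = 0.511165 + (-0.511165)·0.145308 = 0.436888 mol/L.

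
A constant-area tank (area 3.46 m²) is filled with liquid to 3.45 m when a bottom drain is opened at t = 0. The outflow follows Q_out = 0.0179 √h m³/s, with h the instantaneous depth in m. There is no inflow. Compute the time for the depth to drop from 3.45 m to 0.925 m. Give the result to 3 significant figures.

346 s

Accumulation of liquid (constant cross-section A): A dh/dt = −0.0179 √h.
This is separable: 2 d(√h)/dt = −0.0179/A, so √h = √h₀ − (0.0179/(2A)) t.
t = 2A(√h₀ − √h)/0.0179 = 2·3.46·(√3.45 − √0.925)/0.0179
  = 6.9200 × (1.8574 − 0.96177) / 0.0179 = 346.25 s.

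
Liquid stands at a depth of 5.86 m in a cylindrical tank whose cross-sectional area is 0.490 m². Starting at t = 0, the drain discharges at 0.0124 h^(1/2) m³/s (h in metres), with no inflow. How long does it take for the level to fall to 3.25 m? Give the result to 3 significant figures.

48.8 s

With no inflow, A dh/dt = −0.0124 √h.
This is separable: 2 d(√h)/dt = −0.0124/A, so √h = √h₀ − (0.0124/(2A)) t.
t = 2A(√h₀ − √h)/0.0124 = 2·0.490·(√5.86 − √3.25)/0.0124
  = 0.98000 × (2.4207 − 1.8028) / 0.0124 = 48.839 s.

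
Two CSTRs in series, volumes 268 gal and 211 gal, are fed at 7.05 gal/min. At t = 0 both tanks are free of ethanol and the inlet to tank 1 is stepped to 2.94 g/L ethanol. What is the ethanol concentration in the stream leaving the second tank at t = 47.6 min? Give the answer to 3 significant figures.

Each tank obeys Vᵢ dCᵢ/dt = Q(Cᵢ₋₁ − Cᵢ), so τᵢ = Vᵢ/Q.
τ₁ = 268/7.05 = 38.014 min; τ₂ = 211/7.05 = 29.929 min.
Solving the cascade with C₁(0)=C₂(0)=0 gives C₂(t) = C_in[1 − (τ₁ e^(−t/τ₁) − τ₂ e^(−t/τ₂))/(τ₁ − τ₂)].
At t = 47.6: e^(−t/τ₁) = 0.28589, e^(−t/τ₂) = 0.20384.
C₂ = 2.94·[1 − (38.014·0.28589 − 29.929·0.20384)/(8.0851)] = 2.94·0.41040 = 1.2066 g/L.

1.21 g/L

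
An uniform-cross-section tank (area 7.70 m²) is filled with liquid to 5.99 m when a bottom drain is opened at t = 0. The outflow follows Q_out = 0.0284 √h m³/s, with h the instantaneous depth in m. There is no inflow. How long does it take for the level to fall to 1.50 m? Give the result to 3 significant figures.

Accumulation of liquid (constant cross-section A): A dh/dt = −0.0284 √h.
This is separable: 2 d(√h)/dt = −0.0284/A, so √h = √h₀ − (0.0284/(2A)) t.
t = 2A(√h₀ − √h)/0.0284 = 2·7.70·(√5.99 − √1.50)/0.0284
  = 15.400 × (2.4474 − 1.2247) / 0.0284 = 663.01 s.

663 s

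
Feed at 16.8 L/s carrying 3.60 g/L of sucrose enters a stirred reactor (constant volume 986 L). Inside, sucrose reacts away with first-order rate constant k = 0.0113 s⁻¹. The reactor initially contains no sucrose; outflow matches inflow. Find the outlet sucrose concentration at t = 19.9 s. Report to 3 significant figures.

Accumulation = in − out − consumed: V dC/dt = Q C_in − Q C − k V C.
dC/dt = (Q/V) C_in − (Q/V + k) C; effective rate a = Q/V + k = 0.017039 + 0.0113 = 0.028339 s⁻¹.
C_ss = Q C_in/(Q + kV) = 2.1645 g/L; C(t) = C_ss + (C₀ − C_ss) e^(−a t).
C(19.9) = 2.1645 + (-2.1645)·e^(−0.028339·19.9) = 2.1645 + (-2.1645)·0.56896 = 0.93298 g/L.

0.933 g/L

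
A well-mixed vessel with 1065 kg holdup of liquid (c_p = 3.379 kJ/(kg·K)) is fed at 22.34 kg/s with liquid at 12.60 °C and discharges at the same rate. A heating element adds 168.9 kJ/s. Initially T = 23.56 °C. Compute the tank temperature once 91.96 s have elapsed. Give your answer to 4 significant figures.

16.10 °C

M c_p dT/dt = ṁ c_p (T_in − T) + Q̇.
Rearrange: dT/dt = (T_ss − T)/τ with τ = M/ṁ = 47.6723 s and T_ss = T_in + Q̇/(ṁ c_p) = 14.8375 °C.
Integrating: T(t) = T_ss + (T₀ − T_ss) e^(−t/τ).
T(91.96) = 14.8375 + (8.72252)·e^(−91.96/47.6723) = 14.8375 + (8.72252)·0.145293 = 16.1048 °C.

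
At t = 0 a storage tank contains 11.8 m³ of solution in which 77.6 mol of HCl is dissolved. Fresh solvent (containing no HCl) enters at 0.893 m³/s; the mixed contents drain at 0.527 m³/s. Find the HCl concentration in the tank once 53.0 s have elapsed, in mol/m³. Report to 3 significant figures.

Total volume: dV/dt = Q_in − Q_out = 0.36600 m³/s, so V(t) = 11.8 + 0.36600 t and V(53.0) = 31.198 m³.
No HCl enters, so dm/dt = −Q_out · (m/V).
Separate: dm/m = −Q_out dt/V(t) ⇒ ln(m/m₀) = −(Q_out/(Q_in−Q_out)) ln(V/V₀).
m = m₀ (V₀/V)^(Q_out/(Q_in−Q_out)) = 77.6 × (11.8/31.198)^(1.4399) = 19.137 mol.
C = m/V = 19.137/31.198 = 0.61341 mol/m³.

0.613 mol/m³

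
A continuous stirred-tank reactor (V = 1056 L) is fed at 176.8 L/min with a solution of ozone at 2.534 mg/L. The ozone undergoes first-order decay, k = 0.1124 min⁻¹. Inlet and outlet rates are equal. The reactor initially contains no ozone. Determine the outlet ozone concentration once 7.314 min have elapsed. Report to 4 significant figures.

1.320 mg/L

Accumulation = in − out − consumed: V dC/dt = Q C_in − Q C − k V C.
dC/dt = (Q/V) C_in − (Q/V + k) C; effective rate a = Q/V + k = 0.167424 + 0.1124 = 0.279824 min⁻¹.
C_ss = Q C_in/(Q + kV) = 1.51614 mg/L; C(t) = C_ss + (C₀ − C_ss) e^(−a t).
C(7.314) = 1.51614 + (-1.51614)·e^(−0.279824·7.314) = 1.51614 + (-1.51614)·0.129169 = 1.32030 mg/L.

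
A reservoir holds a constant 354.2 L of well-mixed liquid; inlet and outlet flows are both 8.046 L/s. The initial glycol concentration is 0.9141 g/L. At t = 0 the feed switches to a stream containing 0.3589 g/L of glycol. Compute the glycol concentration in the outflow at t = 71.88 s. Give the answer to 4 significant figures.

Species balance on the tank: V dC/dt = Q(C_in − C).
Time constant τ = V/Q = 354.2/8.046 = 44.0219 s.
C approaches C_in exponentially: C(t) = C_in + (C₀ − C_in) e^(−t/τ).
C(71.88) = 0.3589 + (0.9141 − 0.3589)·e^(−71.88/44.0219) = 0.3589 + (0.555200)·0.195377 = 0.467373 g/L.

0.4674 g/L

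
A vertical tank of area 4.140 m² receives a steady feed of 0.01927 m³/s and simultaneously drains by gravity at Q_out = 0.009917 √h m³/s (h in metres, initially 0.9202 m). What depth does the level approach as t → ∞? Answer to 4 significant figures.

3.776 m

Level balance: A dh/dt = 0.01927 − 0.009917 √h. Setting dh/dt = 0:
Q_in = 0.009917 √h_ss ⇒ √h_ss = 0.01927/0.009917 = 1.94313.
h_ss = 1.94313² = 3.77575 m. (Since h₀ = 0.9202 m < h_ss, the level will rise toward this value.)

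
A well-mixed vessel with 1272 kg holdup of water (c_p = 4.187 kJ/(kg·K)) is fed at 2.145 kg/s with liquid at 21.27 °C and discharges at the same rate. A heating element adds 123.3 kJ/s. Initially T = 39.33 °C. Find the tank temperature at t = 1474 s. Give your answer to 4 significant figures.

M c_p dT/dt = ṁ c_p (T_in − T) + Q̇.
τ = M/ṁ = 593.007 s; T_ss = T_in + Q̇/(ṁ c_p) = 21.27 + 123.3/(2.145·4.187) = 34.9988 °C.
Integrating: T(t) = T_ss + (T₀ − T_ss) e^(−t/τ).
T(1474) = 34.9988 + (4.33119)·e^(−1474/593.007) = 34.9988 + (4.33119)·0.0832725 = 35.3595 °C.

35.36 °C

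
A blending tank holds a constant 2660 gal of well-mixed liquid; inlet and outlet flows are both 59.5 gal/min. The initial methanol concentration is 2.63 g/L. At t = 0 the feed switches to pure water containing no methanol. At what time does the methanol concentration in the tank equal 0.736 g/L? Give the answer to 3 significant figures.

Transient balance on the dissolved component: V dC/dt = Q(C_in − C), so τ = V/Q = 44.706 min.
C(t) = C_in + (C₀ − C_in) e^(−t/τ). Set C = 0.736 and solve for t:
e^(−t/τ) = (C − C_in)/(C₀ − C_in) = (0.736 − 0)/(2.63 − 0) = 0.27985
t = −τ ln(…) = 44.706 × 1.2735 = 56.933 min.

56.9 min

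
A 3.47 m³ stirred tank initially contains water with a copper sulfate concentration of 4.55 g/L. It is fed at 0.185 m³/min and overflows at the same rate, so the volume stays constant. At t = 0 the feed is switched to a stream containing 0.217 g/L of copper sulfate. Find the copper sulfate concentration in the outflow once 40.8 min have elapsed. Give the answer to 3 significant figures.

0.709 g/L

Accumulation = in − out for the solute gives V dC/dt = Q(C_in − C).
So dC/dt = (C_in − C)/τ with τ = V/Q = 3.47/0.185 = 18.757 min.
This is linear first-order; C(t) = C_in + (C₀ − C_in) e^(−t/τ).
C(40.8) = 0.217 + (4.55 − 0.217)·e^(−40.8/18.757) = 0.217 + (4.3330)·0.11358 = 0.70916 g/L.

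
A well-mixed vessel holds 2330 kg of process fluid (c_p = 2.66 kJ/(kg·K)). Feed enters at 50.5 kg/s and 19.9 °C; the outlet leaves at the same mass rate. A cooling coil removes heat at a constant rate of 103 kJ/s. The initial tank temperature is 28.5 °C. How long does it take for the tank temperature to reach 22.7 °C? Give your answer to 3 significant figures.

First-law balance (no shaft work): M c_p dT/dt = ṁ c_p (T_in − T) − 103.
τ = M/ṁ = 46.139 s; T_ss = T_in − Q̇/(ṁ c_p) = 19.133 °C.
T(t) = T_ss + (T₀ − T_ss) e^(−t/τ). Set T = 22.7:
e^(−t/τ) = (22.7 − 19.133)/(28.5 − 19.133) = 0.38079
t = −46.139 · ln(0.38079) = 44.547 s.

44.5 s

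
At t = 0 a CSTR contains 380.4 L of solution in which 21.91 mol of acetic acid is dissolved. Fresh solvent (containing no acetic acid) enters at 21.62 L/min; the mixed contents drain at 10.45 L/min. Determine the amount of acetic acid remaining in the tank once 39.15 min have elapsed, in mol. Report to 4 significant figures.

10.71 mol

Total volume: dV/dt = Q_in − Q_out = 11.1700 L/min, so V(t) = 380.4 + 11.1700 t and V(39.15) = 817.706 L.
Solute balance: dm/dt = 0 − Q_out C = −Q_out m/V(t).
Separate: dm/m = −Q_out dt/V(t) ⇒ ln(m/m₀) = −(Q_out/(Q_in−Q_out)) ln(V/V₀).
m = m₀ (V₀/V)^(Q_out/(Q_in−Q_out)) = 21.91 × (380.4/817.706)^(0.935542) = 10.7080 mol.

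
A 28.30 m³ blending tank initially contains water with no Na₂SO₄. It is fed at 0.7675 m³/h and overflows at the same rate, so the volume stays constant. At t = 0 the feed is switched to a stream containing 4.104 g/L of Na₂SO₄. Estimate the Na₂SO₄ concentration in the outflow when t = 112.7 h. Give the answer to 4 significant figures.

Accumulation = in − out for the solute gives V dC/dt = Q(C_in − C).
Rewrite as dC/dt + C/τ = C_in/τ, τ = V/Q = 36.8730 h.
This is linear first-order; C(t) = C_in + (C₀ − C_in) e^(−t/τ).
C(112.7) = 4.104 + (0 − 4.104)·e^(−112.7/36.8730) = 4.104 + (-4.10400)·0.0470549 = 3.91089 g/L.

3.911 g/L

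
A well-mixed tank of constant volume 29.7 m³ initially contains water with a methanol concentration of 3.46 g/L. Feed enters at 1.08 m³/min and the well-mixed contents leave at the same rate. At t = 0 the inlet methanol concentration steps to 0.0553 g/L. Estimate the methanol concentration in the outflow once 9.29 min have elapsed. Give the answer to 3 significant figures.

Accumulation = in − out for the solute gives V dC/dt = Q(C_in − C).
Time constant τ = V/Q = 29.7/1.08 = 27.500 min.
C approaches C_in exponentially: C(t) = C_in + (C₀ − C_in) e^(−t/τ).
C(9.29) = 0.0553 + (3.46 − 0.0553)·e^(−9.29/27.500) = 0.0553 + (3.4047)·0.71332 = 2.4840 g/L.

2.48 g/L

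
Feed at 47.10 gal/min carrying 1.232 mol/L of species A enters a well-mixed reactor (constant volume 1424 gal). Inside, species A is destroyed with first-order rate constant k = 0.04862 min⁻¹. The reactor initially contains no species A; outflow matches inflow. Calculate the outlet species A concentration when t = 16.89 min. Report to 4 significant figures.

0.3733 mol/L

Accumulation = in − out − consumed: V dC/dt = Q C_in − Q C − k V C.
dC/dt = (Q/V) C_in − (Q/V + k) C; effective rate a = Q/V + k = 0.0330758 + 0.04862 = 0.0816958 min⁻¹.
C_ss = Q C_in/(Q + kV) = 0.498795 mol/L; C(t) = C_ss + (C₀ − C_ss) e^(−a t).
C(16.89) = 0.498795 + (-0.498795)·e^(−0.0816958·16.89) = 0.498795 + (-0.498795)·0.251618 = 0.373289 mol/L.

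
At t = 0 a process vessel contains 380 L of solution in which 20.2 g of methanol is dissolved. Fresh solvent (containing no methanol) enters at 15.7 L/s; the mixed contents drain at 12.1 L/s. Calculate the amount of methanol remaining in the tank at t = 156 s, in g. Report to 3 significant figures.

0.957 g

Total volume: dV/dt = Q_in − Q_out = 3.6000 L/s, so V(t) = 380 + 3.6000 t and V(156) = 941.60 L.
Solute balance: dm/dt = 0 − Q_out C = −Q_out m/V(t).
dm/m = −Q_out dt/(V₀ + 3.6000 t); integrating gives ln(m/m₀) = −(Q_out/(Q_in−Q_out)) ln(V/V₀).
m = m₀ (V₀/V)^(Q_out/(Q_in−Q_out)) = 20.2 × (380/941.60)^(3.3611) = 0.95674 g.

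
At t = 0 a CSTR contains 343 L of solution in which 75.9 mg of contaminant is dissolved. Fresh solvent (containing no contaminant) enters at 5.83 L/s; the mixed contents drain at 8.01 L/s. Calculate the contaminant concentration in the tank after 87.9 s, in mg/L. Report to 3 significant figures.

0.0248 mg/L

Let m(t) be the amount of contaminant. Volume: V(t) = V₀ + (Q_in − Q_out) t = 343 − 2.1800 t; V(87.9) = 151.38 L.
No contaminant enters, so dm/dt = −Q_out · (m/V).
Separate: dm/m = −Q_out dt/V(t) ⇒ ln(m/m₀) = −(Q_out/(Q_in−Q_out)) ln(V/V₀).
m = m₀ (V₀/V)^(Q_out/(Q_in−Q_out)) = 75.9 × (343/151.38)^(-3.6743) = 3.7585 mg.
C = m/V = 3.7585/151.38 = 0.024828 mg/L.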